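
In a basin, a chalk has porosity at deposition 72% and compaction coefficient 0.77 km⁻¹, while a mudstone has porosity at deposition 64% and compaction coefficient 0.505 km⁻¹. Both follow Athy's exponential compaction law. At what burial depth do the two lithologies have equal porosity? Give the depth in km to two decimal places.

0.44 km

Set n₀ₐ e^(−cₐz) = n₀ᵦ e^(−cᵦz) ⇒ ln(n₀ₐ/n₀ᵦ) = (cₐ − cᵦ)·z
z = ln(0.72/0.64) / (0.77 − 0.505) = 0.1178 / 0.265 = 0.444 km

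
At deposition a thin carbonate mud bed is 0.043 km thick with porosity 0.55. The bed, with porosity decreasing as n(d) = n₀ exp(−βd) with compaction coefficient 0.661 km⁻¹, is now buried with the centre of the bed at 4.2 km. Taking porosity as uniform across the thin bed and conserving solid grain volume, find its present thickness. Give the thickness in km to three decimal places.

Porosity at 4.2 km: n = 0.55·exp(−0.661×4.2) = 0.0343
Solid-volume conservation: h(1−n) = h₀(1−n₀) ⇒ h = h₀·(1−n₀)/(1−n)
h = 0.043 × (1 − 0.55)/(1 − 0.0343) = 0.043 × 0.4660 = 0.0200 km

0.020 km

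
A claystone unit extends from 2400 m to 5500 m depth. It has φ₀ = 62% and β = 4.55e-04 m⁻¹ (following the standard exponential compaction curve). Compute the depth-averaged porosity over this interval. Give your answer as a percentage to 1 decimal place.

Working in km (1 km = 1000 m; β in km⁻¹ = β in m⁻¹ × 1000):
⟨φ⟩ = (1/(d₂−d₁)) ∫ φ₀ e^(−βd) dd = φ₀·(e^(−β·d₁) − e^(−β·d₂)) / (β·(d₂−d₁))
e^(−0.455×2.4) = 0.3355; e^(−0.455×5.5) = 0.0819
⟨φ⟩ = 0.62 × (0.3355 − 0.0819) / (0.455 × 3.1) = 0.62 × 0.1798 = 0.1115

11.2%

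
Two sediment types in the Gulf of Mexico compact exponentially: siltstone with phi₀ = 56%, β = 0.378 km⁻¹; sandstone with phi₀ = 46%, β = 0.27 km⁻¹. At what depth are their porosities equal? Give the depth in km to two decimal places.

Set phi₀ₐ e^(−βₐd) = phi₀ᵦ e^(−βᵦd) ⇒ ln(phi₀ₐ/phi₀ᵦ) = (βₐ − βᵦ)·d
d = ln(0.56/0.46) / (0.378 − 0.27) = 0.1967 / 0.108 = 1.821 km

1.82 km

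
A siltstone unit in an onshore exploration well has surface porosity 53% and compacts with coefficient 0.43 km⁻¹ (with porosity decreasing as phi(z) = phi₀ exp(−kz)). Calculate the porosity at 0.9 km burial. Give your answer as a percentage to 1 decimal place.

phi = phi₀·exp(−k·z) = 0.53 × exp(−0.43 × 0.9) = 0.53 × exp(−0.387)
  = 0.53 × 0.6791 = 0.3599

36.0%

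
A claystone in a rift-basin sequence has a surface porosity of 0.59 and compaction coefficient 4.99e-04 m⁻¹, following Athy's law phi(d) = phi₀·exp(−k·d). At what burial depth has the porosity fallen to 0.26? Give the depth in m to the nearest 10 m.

Working in km (1 km = 1000 m; k in km⁻¹ = k in m⁻¹ × 1000):
Invert Athy's law: d = ln(phi₀/phi) / k
d = ln(0.59/0.26) / 0.499 = ln(2.269) / 0.499 = 0.8194 / 0.499 = 1.642 km

1640 m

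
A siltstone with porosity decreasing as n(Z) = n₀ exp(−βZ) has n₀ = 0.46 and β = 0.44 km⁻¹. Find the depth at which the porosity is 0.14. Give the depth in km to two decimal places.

Invert Athy's law: Z = ln(n₀/n) / β
Z = ln(0.46/0.14) / 0.44 = ln(3.286) / 0.44 = 1.1896 / 0.44 = 2.704 km

2.70 km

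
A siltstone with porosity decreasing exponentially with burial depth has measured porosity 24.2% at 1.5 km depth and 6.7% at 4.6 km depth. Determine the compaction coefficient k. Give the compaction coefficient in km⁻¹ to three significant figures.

Athy: φ(Z) = φ₀ e^(−kZ) ⇒ φ₁/φ₂ = e^{k(Z₂−Z₁)} ⇒ k = ln(φ₁/φ₂)/(Z₂−Z₁)
k = ln(0.242/0.067) / (4.6 − 1.5) = ln(3.612) / 3.1 = 1.2842 / 3.1 = 0.4143 km⁻¹

0.414 km⁻¹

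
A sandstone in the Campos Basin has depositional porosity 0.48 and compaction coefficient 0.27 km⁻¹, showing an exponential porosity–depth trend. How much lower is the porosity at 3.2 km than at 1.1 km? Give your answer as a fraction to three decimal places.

φ(1.1) = 0.48·e^(−0.27×1.1) = 0.3567
φ(3.2) = 0.48·e^(−0.27×3.2) = 0.2023
Δφ = 0.3567 − 0.2023 = 0.1544

0.154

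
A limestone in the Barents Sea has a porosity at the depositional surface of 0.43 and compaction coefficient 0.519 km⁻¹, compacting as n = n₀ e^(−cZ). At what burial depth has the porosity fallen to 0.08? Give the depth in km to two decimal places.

3.24 km

Invert Athy's law: Z = ln(n₀/n) / c
Z = ln(0.43/0.08) / 0.519 = ln(5.375) / 0.519 = 1.6818 / 0.519 = 3.240 km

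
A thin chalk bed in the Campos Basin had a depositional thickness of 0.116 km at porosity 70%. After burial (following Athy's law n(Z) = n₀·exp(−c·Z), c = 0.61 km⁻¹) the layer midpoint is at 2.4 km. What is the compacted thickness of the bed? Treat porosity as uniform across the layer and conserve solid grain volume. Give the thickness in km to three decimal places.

0.042 km

Porosity at 2.4 km: n = 0.7·exp(−0.61×2.4) = 0.1619
Solid-volume conservation: h(1−n) = h₀(1−n₀) ⇒ h = h₀·(1−n₀)/(1−n)
h = 0.116 × (1 − 0.7)/(1 − 0.1619) = 0.116 × 0.3580 = 0.0415 km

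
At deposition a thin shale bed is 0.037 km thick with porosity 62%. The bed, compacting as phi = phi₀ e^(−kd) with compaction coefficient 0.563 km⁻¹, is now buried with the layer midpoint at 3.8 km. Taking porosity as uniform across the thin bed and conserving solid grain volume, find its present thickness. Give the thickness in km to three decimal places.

Porosity at 3.8 km: phi = 0.62·exp(−0.563×3.8) = 0.0730
Solid-volume conservation: h(1−phi) = h₀(1−phi₀) ⇒ h = h₀·(1−phi₀)/(1−phi)
h = 0.037 × (1 − 0.62)/(1 − 0.0730) = 0.037 × 0.4099 = 0.0152 km

0.015 km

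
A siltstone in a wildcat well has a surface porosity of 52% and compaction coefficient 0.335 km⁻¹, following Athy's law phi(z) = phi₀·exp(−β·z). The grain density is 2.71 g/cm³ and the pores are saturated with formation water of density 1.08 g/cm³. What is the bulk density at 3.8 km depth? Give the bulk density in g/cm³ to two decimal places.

2.47 g/cm³

Porosity at depth: phi = 0.52·exp(−0.335×3.8) = 0.52×0.2800 = 0.1456
Bulk density: ρ_b = (1−phi)ρ_g + phi·ρ_f = 0.8544×2.71 + 0.1456×1.08
       = 2.315 + 0.157 = 2.473 g/cm³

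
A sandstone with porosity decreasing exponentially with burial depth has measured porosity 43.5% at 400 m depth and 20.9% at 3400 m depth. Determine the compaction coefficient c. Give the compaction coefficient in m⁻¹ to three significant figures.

Working in km (1 km = 1000 m; c in km⁻¹ = c in m⁻¹ × 1000):
Athy: φ(Z) = φ₀ e^(−cZ) ⇒ φ₁/φ₂ = e^{c(Z₂−Z₁)} ⇒ c = ln(φ₁/φ₂)/(Z₂−Z₁)
c = ln(0.435/0.209) / (3.4 − 0.4) = ln(2.081) / 3 = 0.7330 / 3 = 0.2443 km⁻¹

0.000244 m⁻¹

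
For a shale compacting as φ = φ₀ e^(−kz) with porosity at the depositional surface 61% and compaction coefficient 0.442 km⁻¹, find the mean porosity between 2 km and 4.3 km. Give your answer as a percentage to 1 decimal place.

⟨φ⟩ = (1/(z₂−z₁)) ∫ φ₀ e^(−kz) dz = φ₀·(e^(−k·z₁) − e^(−k·z₂)) / (k·(z₂−z₁))
e^(−0.442×2) = 0.4131; e^(−0.442×4.3) = 0.1495
⟨φ⟩ = 0.61 × (0.4131 − 0.1495) / (0.442 × 2.3) = 0.61 × 0.2593 = 0.1582

15.8%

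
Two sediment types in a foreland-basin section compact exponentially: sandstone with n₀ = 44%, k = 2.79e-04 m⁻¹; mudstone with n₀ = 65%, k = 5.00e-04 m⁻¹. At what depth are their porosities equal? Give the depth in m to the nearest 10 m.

Working in km (1 km = 1000 m; k in km⁻¹ = k in m⁻¹ × 1000):
Set n₀ₐ e^(−kₐZ) = n₀ᵦ e^(−kᵦZ) ⇒ ln(n₀ₐ/n₀ᵦ) = (kₐ − kᵦ)·Z
Z = ln(0.44/0.65) / (0.279 − 0.5) = -0.3902 / -0.221 = 1.766 km

1770 m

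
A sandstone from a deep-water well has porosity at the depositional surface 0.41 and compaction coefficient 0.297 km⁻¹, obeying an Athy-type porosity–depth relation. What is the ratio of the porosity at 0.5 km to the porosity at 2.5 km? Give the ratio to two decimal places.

1.81

n(d₁)/n(d₂) = e^(−β·d₁)/e^(−β·d₂) = e^{β(d₂−d₁)}
= exp(0.297 × 2) = exp(0.594) = 1.8112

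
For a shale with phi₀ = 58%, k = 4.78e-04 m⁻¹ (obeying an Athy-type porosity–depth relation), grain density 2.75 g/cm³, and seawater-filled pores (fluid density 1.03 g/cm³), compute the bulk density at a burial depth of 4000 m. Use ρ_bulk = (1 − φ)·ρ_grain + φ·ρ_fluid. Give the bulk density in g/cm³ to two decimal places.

2.60 g/cm³

Working in km (1 km = 1000 m; k in km⁻¹ = k in m⁻¹ × 1000):
Porosity at depth: phi = 0.58·exp(−0.478×4) = 0.58×0.1478 = 0.0857
Bulk density: ρ_b = (1−phi)ρ_g + phi·ρ_f = 0.9143×2.75 + 0.0857×1.03
       = 2.514 + 0.088 = 2.603 g/cm³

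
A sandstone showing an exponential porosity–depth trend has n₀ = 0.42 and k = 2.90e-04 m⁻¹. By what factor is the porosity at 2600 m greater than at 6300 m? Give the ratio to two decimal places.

Working in km (1 km = 1000 m; k in km⁻¹ = k in m⁻¹ × 1000):
n(Z₁)/n(Z₂) = e^(−k·Z₁)/e^(−k·Z₂) = e^{k(Z₂−Z₁)}
= exp(0.29 × 3.7) = exp(1.073) = 2.9241

2.92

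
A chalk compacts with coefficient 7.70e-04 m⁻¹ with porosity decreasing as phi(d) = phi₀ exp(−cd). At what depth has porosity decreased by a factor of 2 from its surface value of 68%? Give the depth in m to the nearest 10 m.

900 m

Working in km (1 km = 1000 m; c in km⁻¹ = c in m⁻¹ × 1000):
phi/phi₀ = 1/2 ⇒ exp(−c·d) = 1/2 ⇒ d = ln(2) / c
d = 0.6931 / 0.77 = 0.900 km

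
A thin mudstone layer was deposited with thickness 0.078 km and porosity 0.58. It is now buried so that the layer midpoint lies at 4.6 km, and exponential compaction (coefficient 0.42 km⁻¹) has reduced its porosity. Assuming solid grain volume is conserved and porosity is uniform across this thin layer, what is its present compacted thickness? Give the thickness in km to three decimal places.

Porosity at 4.6 km: φ = 0.58·exp(−0.42×4.6) = 0.0840
Solid-volume conservation: h(1−φ) = h₀(1−φ₀) ⇒ h = h₀·(1−φ₀)/(1−φ)
h = 0.078 × (1 − 0.58)/(1 − 0.0840) = 0.078 × 0.4585 = 0.0358 km

0.036 km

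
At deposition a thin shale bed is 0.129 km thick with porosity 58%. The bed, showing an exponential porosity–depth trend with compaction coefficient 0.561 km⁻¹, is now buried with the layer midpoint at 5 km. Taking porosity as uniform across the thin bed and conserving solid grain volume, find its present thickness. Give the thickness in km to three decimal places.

Porosity at 5 km: phi = 0.58·exp(−0.561×5) = 0.0351
Solid-volume conservation: h(1−phi) = h₀(1−phi₀) ⇒ h = h₀·(1−phi₀)/(1−phi)
h = 0.129 × (1 − 0.58)/(1 − 0.0351) = 0.129 × 0.4353 = 0.0562 km

0.056 km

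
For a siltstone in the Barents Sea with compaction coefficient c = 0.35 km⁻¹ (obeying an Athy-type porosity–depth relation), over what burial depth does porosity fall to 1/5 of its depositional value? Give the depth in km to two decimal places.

4.60 km

n/n₀ = 1/5 ⇒ exp(−c·z) = 1/5 ⇒ z = ln(5) / c
z = 1.6094 / 0.35 = 4.598 km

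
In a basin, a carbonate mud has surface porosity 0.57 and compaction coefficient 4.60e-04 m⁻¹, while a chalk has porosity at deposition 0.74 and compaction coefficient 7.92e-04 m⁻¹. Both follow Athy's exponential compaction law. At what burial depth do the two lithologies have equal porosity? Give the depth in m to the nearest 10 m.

Working in km (1 km = 1000 m; β in km⁻¹ = β in m⁻¹ × 1000):
Set φ₀ₐ e^(−βₐz) = φ₀ᵦ e^(−βᵦz) ⇒ ln(φ₀ₐ/φ₀ᵦ) = (βₐ − βᵦ)·z
z = ln(0.57/0.74) / (0.46 − 0.792) = -0.2610 / -0.332 = 0.786 km

790 m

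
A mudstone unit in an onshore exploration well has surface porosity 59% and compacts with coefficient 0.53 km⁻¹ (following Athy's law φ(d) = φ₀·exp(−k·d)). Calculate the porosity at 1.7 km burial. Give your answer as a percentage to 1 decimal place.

24.0%

φ = φ₀·exp(−k·d) = 0.59 × exp(−0.53 × 1.7) = 0.59 × exp(−0.901)
  = 0.59 × 0.4062 = 0.2396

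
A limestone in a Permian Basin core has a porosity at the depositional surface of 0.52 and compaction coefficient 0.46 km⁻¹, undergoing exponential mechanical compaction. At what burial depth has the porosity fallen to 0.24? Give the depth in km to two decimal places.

Invert Athy's law: Z = ln(phi₀/phi) / β
Z = ln(0.52/0.24) / 0.46 = ln(2.167) / 0.46 = 0.7732 / 0.46 = 1.681 km

1.68 km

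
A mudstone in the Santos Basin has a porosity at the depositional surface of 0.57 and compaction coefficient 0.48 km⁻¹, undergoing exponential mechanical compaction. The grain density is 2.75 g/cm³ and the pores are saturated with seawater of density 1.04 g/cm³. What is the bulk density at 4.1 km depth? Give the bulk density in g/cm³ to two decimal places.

2.61 g/cm³

Porosity at depth: phi = 0.57·exp(−0.48×4.1) = 0.57×0.1397 = 0.0796
Bulk density: ρ_b = (1−phi)ρ_g + phi·ρ_f = 0.9204×2.75 + 0.0796×1.04
       = 2.531 + 0.083 = 2.614 g/cm³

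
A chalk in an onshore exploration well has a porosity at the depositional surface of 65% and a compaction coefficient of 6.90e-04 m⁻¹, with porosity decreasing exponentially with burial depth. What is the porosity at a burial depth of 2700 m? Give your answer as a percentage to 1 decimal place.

10.1%

Working in km (1 km = 1000 m; β in km⁻¹ = β in m⁻¹ × 1000):
phi = phi₀·exp(−β·d) = 0.65 × exp(−0.69 × 2.7) = 0.65 × exp(−1.863)
  = 0.65 × 0.1552 = 0.1009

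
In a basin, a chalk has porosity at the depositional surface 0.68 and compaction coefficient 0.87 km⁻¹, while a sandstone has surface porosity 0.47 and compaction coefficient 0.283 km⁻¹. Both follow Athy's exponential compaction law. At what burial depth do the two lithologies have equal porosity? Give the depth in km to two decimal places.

Set n₀ₐ e^(−cₐz) = n₀ᵦ e^(−cᵦz) ⇒ ln(n₀ₐ/n₀ᵦ) = (cₐ − cᵦ)·z
z = ln(0.68/0.47) / (0.87 − 0.283) = 0.3694 / 0.587 = 0.629 km

0.63 km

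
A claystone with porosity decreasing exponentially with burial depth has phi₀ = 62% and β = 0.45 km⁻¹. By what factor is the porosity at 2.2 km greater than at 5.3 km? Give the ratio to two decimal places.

phi(d₁)/phi(d₂) = e^(−β·d₁)/e^(−β·d₂) = e^{β(d₂−d₁)}
= exp(0.45 × 3.1) = exp(1.395) = 4.0350

4.03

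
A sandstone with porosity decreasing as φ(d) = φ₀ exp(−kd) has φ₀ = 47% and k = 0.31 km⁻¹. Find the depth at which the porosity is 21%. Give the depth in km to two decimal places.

2.60 km

Invert Athy's law: d = ln(φ₀/φ) / k
d = ln(0.47/0.21) / 0.31 = ln(2.238) / 0.31 = 0.8056 / 0.31 = 2.599 km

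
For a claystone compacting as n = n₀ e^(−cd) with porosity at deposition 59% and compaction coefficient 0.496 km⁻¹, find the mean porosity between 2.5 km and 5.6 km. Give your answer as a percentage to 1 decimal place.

⟨n⟩ = (1/(d₂−d₁)) ∫ n₀ e^(−cd) dd = n₀·(e^(−c·d₁) − e^(−c·d₂)) / (c·(d₂−d₁))
e^(−0.496×2.5) = 0.2894; e^(−0.496×5.6) = 0.0622
⟨n⟩ = 0.59 × (0.2894 − 0.0622) / (0.496 × 3.1) = 0.59 × 0.1478 = 0.0872

8.7%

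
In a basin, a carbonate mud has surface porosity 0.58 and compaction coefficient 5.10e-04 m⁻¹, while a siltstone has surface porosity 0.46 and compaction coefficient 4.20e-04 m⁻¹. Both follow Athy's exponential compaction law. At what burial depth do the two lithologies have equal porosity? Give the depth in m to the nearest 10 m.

2580 m

Working in km (1 km = 1000 m; c in km⁻¹ = c in m⁻¹ × 1000):
Set phi₀ₐ e^(−cₐd) = phi₀ᵦ e^(−cᵦd) ⇒ ln(phi₀ₐ/phi₀ᵦ) = (cₐ − cᵦ)·d
d = ln(0.58/0.46) / (0.51 − 0.42) = 0.2318 / 0.09 = 2.576 km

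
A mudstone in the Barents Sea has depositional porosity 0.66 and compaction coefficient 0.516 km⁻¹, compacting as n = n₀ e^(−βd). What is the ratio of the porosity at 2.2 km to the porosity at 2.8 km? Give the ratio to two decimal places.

n(d₁)/n(d₂) = e^(−β·d₁)/e^(−β·d₂) = e^{β(d₂−d₁)}
= exp(0.516 × 0.6) = exp(0.3096) = 1.3629

1.36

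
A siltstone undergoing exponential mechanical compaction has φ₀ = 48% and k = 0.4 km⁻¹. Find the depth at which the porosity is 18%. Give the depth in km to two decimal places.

2.45 km

Invert Athy's law: z = ln(φ₀/φ) / k
z = ln(0.48/0.18) / 0.4 = ln(2.667) / 0.4 = 0.9808 / 0.4 = 2.452 km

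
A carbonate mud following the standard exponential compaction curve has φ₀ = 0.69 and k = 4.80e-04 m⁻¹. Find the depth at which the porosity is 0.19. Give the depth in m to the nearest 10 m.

2690 m

Working in km (1 km = 1000 m; k in km⁻¹ = k in m⁻¹ × 1000):
Invert Athy's law: Z = ln(φ₀/φ) / k
Z = ln(0.69/0.19) / 0.48 = ln(3.632) / 0.48 = 1.2897 / 0.48 = 2.687 km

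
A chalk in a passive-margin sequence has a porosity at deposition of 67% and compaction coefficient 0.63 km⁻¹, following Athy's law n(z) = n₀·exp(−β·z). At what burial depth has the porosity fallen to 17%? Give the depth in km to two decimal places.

2.18 km

Invert Athy's law: z = ln(n₀/n) / β
z = ln(0.67/0.17) / 0.63 = ln(3.941) / 0.63 = 1.3715 / 0.63 = 2.177 km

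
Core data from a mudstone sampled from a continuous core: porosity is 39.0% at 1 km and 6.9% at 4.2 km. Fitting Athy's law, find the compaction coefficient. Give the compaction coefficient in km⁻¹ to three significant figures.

Athy: phi(d) = phi₀ e^(−kd) ⇒ phi₁/phi₂ = e^{k(d₂−d₁)} ⇒ k = ln(phi₁/phi₂)/(d₂−d₁)
k = ln(0.39/0.069) / (4.2 − 1) = ln(5.652) / 3.2 = 1.7320 / 3.2 = 0.5413 km⁻¹

0.541 km⁻¹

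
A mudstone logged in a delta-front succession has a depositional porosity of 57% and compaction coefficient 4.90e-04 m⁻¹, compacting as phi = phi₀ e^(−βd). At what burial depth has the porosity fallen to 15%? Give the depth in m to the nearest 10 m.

2720 m

Working in km (1 km = 1000 m; β in km⁻¹ = β in m⁻¹ × 1000):
Invert Athy's law: d = ln(phi₀/phi) / β
d = ln(0.57/0.15) / 0.49 = ln(3.8) / 0.49 = 1.3350 / 0.49 = 2.724 km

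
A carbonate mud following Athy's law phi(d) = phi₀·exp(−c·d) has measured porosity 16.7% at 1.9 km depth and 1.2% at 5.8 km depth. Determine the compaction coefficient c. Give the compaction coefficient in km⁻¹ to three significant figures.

0.675 km⁻¹

Athy: phi(d) = phi₀ e^(−cd) ⇒ phi₁/phi₂ = e^{c(d₂−d₁)} ⇒ c = ln(phi₁/phi₂)/(d₂−d₁)
c = ln(0.167/0.012) / (5.8 − 1.9) = ln(13.92) / 3.9 = 2.6331 / 3.9 = 0.6752 km⁻¹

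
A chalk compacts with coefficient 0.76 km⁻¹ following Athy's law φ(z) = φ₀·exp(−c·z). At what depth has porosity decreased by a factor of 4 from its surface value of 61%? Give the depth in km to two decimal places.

1.82 km

φ/φ₀ = 1/4 ⇒ exp(−c·z) = 1/4 ⇒ z = ln(4) / c
z = 1.3863 / 0.76 = 1.824 km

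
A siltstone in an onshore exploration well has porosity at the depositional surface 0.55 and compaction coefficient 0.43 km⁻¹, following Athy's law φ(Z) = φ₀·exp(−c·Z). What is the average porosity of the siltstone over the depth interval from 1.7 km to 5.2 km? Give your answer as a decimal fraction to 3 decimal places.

⟨φ⟩ = (1/(Z₂−Z₁)) ∫ φ₀ e^(−cZ) dZ = φ₀·(e^(−c·Z₁) − e^(−c·Z₂)) / (c·(Z₂−Z₁))
e^(−0.43×1.7) = 0.4814; e^(−0.43×5.2) = 0.1069
⟨φ⟩ = 0.55 × (0.4814 − 0.1069) / (0.43 × 3.5) = 0.55 × 0.2489 = 0.1369

0.137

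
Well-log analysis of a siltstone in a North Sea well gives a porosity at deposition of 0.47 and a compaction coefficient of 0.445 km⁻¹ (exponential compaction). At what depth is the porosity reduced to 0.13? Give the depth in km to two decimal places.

Invert Athy's law: d = ln(φ₀/φ) / c
d = ln(0.47/0.13) / 0.445 = ln(3.615) / 0.445 = 1.2852 / 0.445 = 2.888 km

2.89 km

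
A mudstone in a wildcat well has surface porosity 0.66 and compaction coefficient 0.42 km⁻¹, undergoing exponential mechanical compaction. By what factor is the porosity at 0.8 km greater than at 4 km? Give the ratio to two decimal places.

n(Z₁)/n(Z₂) = e^(−k·Z₁)/e^(−k·Z₂) = e^{k(Z₂−Z₁)}
= exp(0.42 × 3.2) = exp(1.344) = 3.8344

3.83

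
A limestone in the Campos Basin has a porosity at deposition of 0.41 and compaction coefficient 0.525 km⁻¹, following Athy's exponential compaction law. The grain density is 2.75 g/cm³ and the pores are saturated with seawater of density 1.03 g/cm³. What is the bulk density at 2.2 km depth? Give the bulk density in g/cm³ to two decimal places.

2.53 g/cm³

Porosity at depth: phi = 0.41·exp(−0.525×2.2) = 0.41×0.3151 = 0.1292
Bulk density: ρ_b = (1−phi)ρ_g + phi·ρ_f = 0.8708×2.75 + 0.1292×1.03
       = 2.395 + 0.133 = 2.528 g/cm³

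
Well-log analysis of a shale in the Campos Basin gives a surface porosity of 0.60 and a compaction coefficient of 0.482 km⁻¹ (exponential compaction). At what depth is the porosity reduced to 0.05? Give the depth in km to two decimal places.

5.16 km

Invert Athy's law: d = ln(phi₀/phi) / c
d = ln(0.6/0.05) / 0.482 = ln(12) / 0.482 = 2.4849 / 0.482 = 5.155 km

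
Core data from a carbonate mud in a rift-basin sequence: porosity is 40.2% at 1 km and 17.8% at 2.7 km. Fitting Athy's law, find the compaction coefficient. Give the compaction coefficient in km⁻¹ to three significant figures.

0.479 km⁻¹

Athy: n(Z) = n₀ e^(−cZ) ⇒ n₁/n₂ = e^{c(Z₂−Z₁)} ⇒ c = ln(n₁/n₂)/(Z₂−Z₁)
c = ln(0.402/0.178) / (2.7 − 1) = ln(2.258) / 1.7 = 0.8147 / 1.7 = 0.4792 km⁻¹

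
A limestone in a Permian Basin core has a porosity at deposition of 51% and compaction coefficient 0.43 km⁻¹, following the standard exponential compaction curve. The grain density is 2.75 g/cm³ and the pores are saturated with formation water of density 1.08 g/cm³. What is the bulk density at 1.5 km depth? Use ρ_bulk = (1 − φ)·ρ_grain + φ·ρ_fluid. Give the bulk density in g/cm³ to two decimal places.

Porosity at depth: φ = 0.51·exp(−0.43×1.5) = 0.51×0.5247 = 0.2676
Bulk density: ρ_b = (1−φ)ρ_g + φ·ρ_f = 0.7324×2.75 + 0.2676×1.08
       = 2.014 + 0.289 = 2.303 g/cm³

2.30 g/cm³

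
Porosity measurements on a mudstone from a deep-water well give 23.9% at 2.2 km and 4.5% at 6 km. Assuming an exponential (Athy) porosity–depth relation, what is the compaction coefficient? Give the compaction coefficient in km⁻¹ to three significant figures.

0.439 km⁻¹

Athy: n(z) = n₀ e^(−cz) ⇒ n₁/n₂ = e^{c(z₂−z₁)} ⇒ c = ln(n₁/n₂)/(z₂−z₁)
c = ln(0.239/0.045) / (6 − 2.2) = ln(5.311) / 3.8 = 1.6698 / 3.8 = 0.4394 km⁻¹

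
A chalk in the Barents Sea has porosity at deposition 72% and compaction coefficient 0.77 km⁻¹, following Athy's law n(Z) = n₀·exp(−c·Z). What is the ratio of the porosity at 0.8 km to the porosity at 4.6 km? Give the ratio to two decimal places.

n(Z₁)/n(Z₂) = e^(−c·Z₁)/e^(−c·Z₂) = e^{c(Z₂−Z₁)}
= exp(0.77 × 3.8) = exp(2.926) = 18.6529

18.65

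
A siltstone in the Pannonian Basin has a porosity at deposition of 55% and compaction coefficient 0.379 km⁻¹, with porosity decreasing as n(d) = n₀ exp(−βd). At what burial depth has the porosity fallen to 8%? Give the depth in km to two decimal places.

5.09 km

Invert Athy's law: d = ln(n₀/n) / β
d = ln(0.55/0.08) / 0.379 = ln(6.875) / 0.379 = 1.9279 / 0.379 = 5.087 km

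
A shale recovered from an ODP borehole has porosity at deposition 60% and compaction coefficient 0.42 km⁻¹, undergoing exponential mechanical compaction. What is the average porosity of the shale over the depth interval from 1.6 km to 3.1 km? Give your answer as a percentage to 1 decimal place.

22.7%

⟨φ⟩ = (1/(z₂−z₁)) ∫ φ₀ e^(−cz) dz = φ₀·(e^(−c·z₁) − e^(−c·z₂)) / (c·(z₂−z₁))
e^(−0.42×1.6) = 0.5107; e^(−0.42×3.1) = 0.2720
⟨φ⟩ = 0.6 × (0.5107 − 0.2720) / (0.42 × 1.5) = 0.6 × 0.3789 = 0.2273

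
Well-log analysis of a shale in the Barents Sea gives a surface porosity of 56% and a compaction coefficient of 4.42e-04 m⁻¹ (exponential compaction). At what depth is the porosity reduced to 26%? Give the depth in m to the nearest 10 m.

1740 m

Working in km (1 km = 1000 m; β in km⁻¹ = β in m⁻¹ × 1000):
Invert Athy's law: z = ln(phi₀/phi) / β
z = ln(0.56/0.26) / 0.442 = ln(2.154) / 0.442 = 0.7673 / 0.442 = 1.736 km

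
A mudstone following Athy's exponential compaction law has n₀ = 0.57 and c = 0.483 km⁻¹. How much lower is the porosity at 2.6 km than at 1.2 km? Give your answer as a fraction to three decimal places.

n(1.2) = 0.57·e^(−0.483×1.2) = 0.3193
n(2.6) = 0.57·e^(−0.483×2.6) = 0.1624
Δn = 0.3193 − 0.1624 = 0.1569

0.157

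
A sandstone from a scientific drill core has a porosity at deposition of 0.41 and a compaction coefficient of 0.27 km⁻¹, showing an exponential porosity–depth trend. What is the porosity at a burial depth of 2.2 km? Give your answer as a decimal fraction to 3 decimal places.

0.226

n = n₀·exp(−c·z) = 0.41 × exp(−0.27 × 2.2) = 0.41 × exp(−0.594)
  = 0.41 × 0.5521 = 0.2264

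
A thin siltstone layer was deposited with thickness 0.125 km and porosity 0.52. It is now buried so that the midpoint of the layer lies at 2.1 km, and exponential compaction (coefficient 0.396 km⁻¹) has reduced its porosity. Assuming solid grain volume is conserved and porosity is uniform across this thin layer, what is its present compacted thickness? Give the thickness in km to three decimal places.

Porosity at 2.1 km: φ = 0.52·exp(−0.396×2.1) = 0.2264
Solid-volume conservation: h(1−φ) = h₀(1−φ₀) ⇒ h = h₀·(1−φ₀)/(1−φ)
h = 0.125 × (1 − 0.52)/(1 − 0.2264) = 0.125 × 0.6205 = 0.0776 km

0.078 km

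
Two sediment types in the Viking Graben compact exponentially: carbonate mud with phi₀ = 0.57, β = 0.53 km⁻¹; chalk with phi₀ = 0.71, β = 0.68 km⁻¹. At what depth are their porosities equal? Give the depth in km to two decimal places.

1.46 km

Set phi₀ₐ e^(−βₐd) = phi₀ᵦ e^(−βᵦd) ⇒ ln(phi₀ₐ/phi₀ᵦ) = (βₐ − βᵦ)·d
d = ln(0.57/0.71) / (0.53 − 0.68) = -0.2196 / -0.15 = 1.464 km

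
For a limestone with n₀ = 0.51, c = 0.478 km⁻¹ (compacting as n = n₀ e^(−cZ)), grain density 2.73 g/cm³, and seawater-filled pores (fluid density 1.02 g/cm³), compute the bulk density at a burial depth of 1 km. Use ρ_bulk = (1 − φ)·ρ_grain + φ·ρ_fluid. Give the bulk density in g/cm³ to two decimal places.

Porosity at depth: n = 0.51·exp(−0.478×1) = 0.51×0.6200 = 0.3162
Bulk density: ρ_b = (1−n)ρ_g + n·ρ_f = 0.6838×2.73 + 0.3162×1.02
       = 1.867 + 0.323 = 2.189 g/cm³

2.19 g/cm³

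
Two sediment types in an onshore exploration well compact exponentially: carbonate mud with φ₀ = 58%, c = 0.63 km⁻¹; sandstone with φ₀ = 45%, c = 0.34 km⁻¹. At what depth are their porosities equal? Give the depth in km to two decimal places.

Set φ₀ₐ e^(−cₐz) = φ₀ᵦ e^(−cᵦz) ⇒ ln(φ₀ₐ/φ₀ᵦ) = (cₐ − cᵦ)·z
z = ln(0.58/0.45) / (0.63 − 0.34) = 0.2538 / 0.29 = 0.875 km

0.88 km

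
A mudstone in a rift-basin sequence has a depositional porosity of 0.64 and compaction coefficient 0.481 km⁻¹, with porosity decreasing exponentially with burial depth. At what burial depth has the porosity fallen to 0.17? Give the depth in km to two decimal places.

2.76 km

Invert Athy's law: d = ln(φ₀/φ) / β
d = ln(0.64/0.17) / 0.481 = ln(3.765) / 0.481 = 1.3257 / 0.481 = 2.756 km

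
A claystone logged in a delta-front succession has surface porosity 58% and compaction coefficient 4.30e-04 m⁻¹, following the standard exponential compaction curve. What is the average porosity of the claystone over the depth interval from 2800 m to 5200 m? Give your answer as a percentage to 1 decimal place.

10.9%

Working in km (1 km = 1000 m; β in km⁻¹ = β in m⁻¹ × 1000):
⟨n⟩ = (1/(Z₂−Z₁)) ∫ n₀ e^(−βZ) dZ = n₀·(e^(−β·Z₁) − e^(−β·Z₂)) / (β·(Z₂−Z₁))
e^(−0.43×2.8) = 0.3000; e^(−0.43×5.2) = 0.1069
⟨n⟩ = 0.58 × (0.3000 − 0.1069) / (0.43 × 2.4) = 0.58 × 0.1871 = 0.1085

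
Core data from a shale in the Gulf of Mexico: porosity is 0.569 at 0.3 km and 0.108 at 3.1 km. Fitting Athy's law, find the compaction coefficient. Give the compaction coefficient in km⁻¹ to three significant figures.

0.593 km⁻¹

Athy: phi(Z) = phi₀ e^(−βZ) ⇒ phi₁/phi₂ = e^{β(Z₂−Z₁)} ⇒ β = ln(phi₁/phi₂)/(Z₂−Z₁)
β = ln(0.569/0.108) / (3.1 − 0.3) = ln(5.269) / 2.8 = 1.6617 / 2.8 = 0.5935 km⁻¹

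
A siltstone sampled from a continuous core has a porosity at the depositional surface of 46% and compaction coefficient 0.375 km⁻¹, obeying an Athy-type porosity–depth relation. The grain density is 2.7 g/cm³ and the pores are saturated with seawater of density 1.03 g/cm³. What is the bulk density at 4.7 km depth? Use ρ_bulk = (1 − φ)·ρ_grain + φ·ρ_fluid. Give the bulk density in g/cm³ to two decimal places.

Porosity at depth: n = 0.46·exp(−0.375×4.7) = 0.46×0.1716 = 0.0789
Bulk density: ρ_b = (1−n)ρ_g + n·ρ_f = 0.9211×2.7 + 0.0789×1.03
       = 2.487 + 0.081 = 2.568 g/cm³

2.57 g/cm³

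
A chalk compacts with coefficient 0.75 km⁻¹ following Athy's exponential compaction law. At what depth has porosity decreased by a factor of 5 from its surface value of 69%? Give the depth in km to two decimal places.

2.15 km

phi/phi₀ = 1/5 ⇒ exp(−c·Z) = 1/5 ⇒ Z = ln(5) / c
Z = 1.6094 / 0.75 = 2.146 km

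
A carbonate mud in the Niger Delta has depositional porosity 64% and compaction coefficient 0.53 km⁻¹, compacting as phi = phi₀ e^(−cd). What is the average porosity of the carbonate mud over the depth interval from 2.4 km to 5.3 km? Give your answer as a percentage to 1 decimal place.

⟨phi⟩ = (1/(d₂−d₁)) ∫ phi₀ e^(−cd) dd = phi₀·(e^(−c·d₁) − e^(−c·d₂)) / (c·(d₂−d₁))
e^(−0.53×2.4) = 0.2803; e^(−0.53×5.3) = 0.0603
⟨phi⟩ = 0.64 × (0.2803 − 0.0603) / (0.53 × 2.9) = 0.64 × 0.1431 = 0.0916

9.2%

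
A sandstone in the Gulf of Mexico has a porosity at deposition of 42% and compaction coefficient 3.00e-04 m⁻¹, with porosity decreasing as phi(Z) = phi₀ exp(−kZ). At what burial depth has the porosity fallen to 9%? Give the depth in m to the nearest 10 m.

5130 m

Working in km (1 km = 1000 m; k in km⁻¹ = k in m⁻¹ × 1000):
Invert Athy's law: Z = ln(phi₀/phi) / k
Z = ln(0.42/0.09) / 0.3 = ln(4.667) / 0.3 = 1.5404 / 0.3 = 5.135 km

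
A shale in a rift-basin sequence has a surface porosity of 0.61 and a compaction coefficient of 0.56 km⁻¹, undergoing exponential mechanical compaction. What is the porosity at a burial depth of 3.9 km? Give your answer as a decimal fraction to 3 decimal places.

φ = φ₀·exp(−β·z) = 0.61 × exp(−0.56 × 3.9) = 0.61 × exp(−2.184)
  = 0.61 × 0.1126 = 0.0687

0.069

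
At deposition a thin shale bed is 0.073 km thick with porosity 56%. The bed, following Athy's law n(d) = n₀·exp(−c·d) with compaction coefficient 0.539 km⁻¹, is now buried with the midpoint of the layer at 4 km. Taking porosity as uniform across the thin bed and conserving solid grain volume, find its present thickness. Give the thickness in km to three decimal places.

Porosity at 4 km: n = 0.56·exp(−0.539×4) = 0.0648
Solid-volume conservation: h(1−n) = h₀(1−n₀) ⇒ h = h₀·(1−n₀)/(1−n)
h = 0.073 × (1 − 0.56)/(1 − 0.0648) = 0.073 × 0.4705 = 0.0343 km

0.034 km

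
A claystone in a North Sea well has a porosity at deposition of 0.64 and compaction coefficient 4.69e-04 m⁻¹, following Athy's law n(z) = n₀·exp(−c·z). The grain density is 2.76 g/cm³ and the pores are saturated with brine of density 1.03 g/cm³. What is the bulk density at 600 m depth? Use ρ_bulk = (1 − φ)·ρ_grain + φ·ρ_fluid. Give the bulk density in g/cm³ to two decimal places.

Working in km (1 km = 1000 m; c in km⁻¹ = c in m⁻¹ × 1000):
Porosity at depth: n = 0.64·exp(−0.469×0.6) = 0.64×0.7547 = 0.4830
Bulk density: ρ_b = (1−n)ρ_g + n·ρ_f = 0.5170×2.76 + 0.4830×1.03
       = 1.427 + 0.498 = 1.924 g/cm³

1.92 g/cm³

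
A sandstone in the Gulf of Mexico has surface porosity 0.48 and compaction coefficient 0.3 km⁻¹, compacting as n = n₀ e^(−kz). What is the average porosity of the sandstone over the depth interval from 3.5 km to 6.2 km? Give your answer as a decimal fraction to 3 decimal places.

0.115

⟨n⟩ = (1/(z₂−z₁)) ∫ n₀ e^(−kz) dz = n₀·(e^(−k·z₁) − e^(−k·z₂)) / (k·(z₂−z₁))
e^(−0.3×3.5) = 0.3499; e^(−0.3×6.2) = 0.1557
⟨n⟩ = 0.48 × (0.3499 − 0.1557) / (0.3 × 2.7) = 0.48 × 0.2398 = 0.1151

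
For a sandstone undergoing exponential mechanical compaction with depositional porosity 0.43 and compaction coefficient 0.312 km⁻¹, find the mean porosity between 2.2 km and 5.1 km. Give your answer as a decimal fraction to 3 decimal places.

0.142

⟨φ⟩ = (1/(Z₂−Z₁)) ∫ φ₀ e^(−cZ) dZ = φ₀·(e^(−c·Z₁) − e^(−c·Z₂)) / (c·(Z₂−Z₁))
e^(−0.312×2.2) = 0.5034; e^(−0.312×5.1) = 0.2037
⟨φ⟩ = 0.43 × (0.5034 − 0.2037) / (0.312 × 2.9) = 0.43 × 0.3312 = 0.1424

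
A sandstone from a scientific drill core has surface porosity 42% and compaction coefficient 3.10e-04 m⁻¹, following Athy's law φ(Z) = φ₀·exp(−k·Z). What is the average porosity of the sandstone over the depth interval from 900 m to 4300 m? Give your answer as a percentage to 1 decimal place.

19.6%

Working in km (1 km = 1000 m; k in km⁻¹ = k in m⁻¹ × 1000):
⟨φ⟩ = (1/(Z₂−Z₁)) ∫ φ₀ e^(−kZ) dZ = φ₀·(e^(−k·Z₁) − e^(−k·Z₂)) / (k·(Z₂−Z₁))
e^(−0.31×0.9) = 0.7565; e^(−0.31×4.3) = 0.2637
⟨φ⟩ = 0.42 × (0.7565 − 0.2637) / (0.31 × 3.4) = 0.42 × 0.4676 = 0.1964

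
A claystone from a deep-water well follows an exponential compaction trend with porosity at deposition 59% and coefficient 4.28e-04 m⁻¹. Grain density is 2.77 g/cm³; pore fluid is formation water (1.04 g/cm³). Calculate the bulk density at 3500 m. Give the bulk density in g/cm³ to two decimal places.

2.54 g/cm³

Working in km (1 km = 1000 m; k in km⁻¹ = k in m⁻¹ × 1000):
Porosity at depth: φ = 0.59·exp(−0.428×3.5) = 0.59×0.2236 = 0.1319
Bulk density: ρ_b = (1−φ)ρ_g + φ·ρ_f = 0.8681×2.77 + 0.1319×1.04
       = 2.405 + 0.137 = 2.542 g/cm³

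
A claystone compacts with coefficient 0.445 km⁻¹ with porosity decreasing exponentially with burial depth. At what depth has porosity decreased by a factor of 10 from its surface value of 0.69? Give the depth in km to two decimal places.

5.17 km

φ/φ₀ = 1/10 ⇒ exp(−β·z) = 1/10 ⇒ z = ln(10) / β
z = 2.3026 / 0.445 = 5.174 km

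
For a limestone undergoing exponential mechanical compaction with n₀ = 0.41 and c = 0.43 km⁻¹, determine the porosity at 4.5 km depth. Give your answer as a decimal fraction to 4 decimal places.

0.0592

n = n₀·exp(−c·d) = 0.41 × exp(−0.43 × 4.5) = 0.41 × exp(−1.935)
  = 0.41 × 0.1444 = 0.0592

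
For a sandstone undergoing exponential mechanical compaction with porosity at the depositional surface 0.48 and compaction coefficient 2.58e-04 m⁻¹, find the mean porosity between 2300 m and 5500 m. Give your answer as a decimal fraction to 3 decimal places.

Working in km (1 km = 1000 m; c in km⁻¹ = c in m⁻¹ × 1000):
⟨n⟩ = (1/(z₂−z₁)) ∫ n₀ e^(−cz) dz = n₀·(e^(−c·z₁) − e^(−c·z₂)) / (c·(z₂−z₁))
e^(−0.258×2.3) = 0.5524; e^(−0.258×5.5) = 0.2420
⟨n⟩ = 0.48 × (0.5524 − 0.2420) / (0.258 × 3.2) = 0.48 × 0.3761 = 0.1805

0.181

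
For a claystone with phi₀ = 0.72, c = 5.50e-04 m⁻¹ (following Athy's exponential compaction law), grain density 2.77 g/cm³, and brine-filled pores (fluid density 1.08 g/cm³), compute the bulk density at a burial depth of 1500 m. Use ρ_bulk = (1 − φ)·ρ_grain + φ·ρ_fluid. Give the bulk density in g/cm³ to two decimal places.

2.24 g/cm³

Working in km (1 km = 1000 m; c in km⁻¹ = c in m⁻¹ × 1000):
Porosity at depth: phi = 0.72·exp(−0.55×1.5) = 0.72×0.4382 = 0.3155
Bulk density: ρ_b = (1−phi)ρ_g + phi·ρ_f = 0.6845×2.77 + 0.3155×1.08
       = 1.896 + 0.341 = 2.237 g/cm³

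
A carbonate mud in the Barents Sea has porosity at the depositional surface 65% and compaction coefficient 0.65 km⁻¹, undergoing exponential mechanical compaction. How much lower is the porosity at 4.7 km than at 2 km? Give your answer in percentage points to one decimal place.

14.7 percentage points

φ(2) = 0.65·e^(−0.65×2) = 0.1771
φ(4.7) = 0.65·e^(−0.65×4.7) = 0.0306
Δφ = 0.1771 − 0.0306 = 0.1465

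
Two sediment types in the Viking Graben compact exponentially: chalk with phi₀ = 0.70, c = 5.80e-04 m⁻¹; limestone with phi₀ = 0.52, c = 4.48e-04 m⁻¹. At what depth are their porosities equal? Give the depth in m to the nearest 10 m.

2250 m

Working in km (1 km = 1000 m; c in km⁻¹ = c in m⁻¹ × 1000):
Set phi₀ₐ e^(−cₐZ) = phi₀ᵦ e^(−cᵦZ) ⇒ ln(phi₀ₐ/phi₀ᵦ) = (cₐ − cᵦ)·Z
Z = ln(0.7/0.52) / (0.58 − 0.448) = 0.2973 / 0.132 = 2.252 km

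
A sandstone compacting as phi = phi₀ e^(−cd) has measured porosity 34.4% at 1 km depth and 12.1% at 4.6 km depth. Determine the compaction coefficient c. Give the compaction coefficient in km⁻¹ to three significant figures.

0.290 km⁻¹

Athy: phi(d) = phi₀ e^(−cd) ⇒ phi₁/phi₂ = e^{c(d₂−d₁)} ⇒ c = ln(phi₁/phi₂)/(d₂−d₁)
c = ln(0.344/0.121) / (4.6 − 1) = ln(2.843) / 3.6 = 1.0449 / 3.6 = 0.2902 km⁻¹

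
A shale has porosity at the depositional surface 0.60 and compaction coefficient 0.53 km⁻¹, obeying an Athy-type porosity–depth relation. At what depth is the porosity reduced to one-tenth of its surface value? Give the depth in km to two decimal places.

phi/phi₀ = 1/10 ⇒ exp(−β·d) = 1/10 ⇒ d = ln(10) / β
d = 2.3026 / 0.53 = 4.345 km

4.34 km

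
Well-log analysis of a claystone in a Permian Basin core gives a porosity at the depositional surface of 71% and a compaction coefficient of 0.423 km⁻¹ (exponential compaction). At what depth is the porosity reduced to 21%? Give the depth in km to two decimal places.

2.88 km

Invert Athy's law: d = ln(n₀/n) / c
d = ln(0.71/0.21) / 0.423 = ln(3.381) / 0.423 = 1.2182 / 0.423 = 2.880 km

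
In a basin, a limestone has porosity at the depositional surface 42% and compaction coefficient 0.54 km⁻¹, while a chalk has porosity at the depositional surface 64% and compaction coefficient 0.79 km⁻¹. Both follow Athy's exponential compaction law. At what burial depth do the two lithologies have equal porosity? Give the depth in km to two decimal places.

1.68 km

Set φ₀ₐ e^(−βₐZ) = φ₀ᵦ e^(−βᵦZ) ⇒ ln(φ₀ₐ/φ₀ᵦ) = (βₐ − βᵦ)·Z
Z = ln(0.42/0.64) / (0.54 − 0.79) = -0.4212 / -0.25 = 1.685 km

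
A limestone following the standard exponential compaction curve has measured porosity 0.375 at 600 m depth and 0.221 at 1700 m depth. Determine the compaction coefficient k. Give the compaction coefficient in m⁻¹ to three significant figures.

0.000481 m⁻¹

Working in km (1 km = 1000 m; k in km⁻¹ = k in m⁻¹ × 1000):
Athy: φ(Z) = φ₀ e^(−kZ) ⇒ φ₁/φ₂ = e^{k(Z₂−Z₁)} ⇒ k = ln(φ₁/φ₂)/(Z₂−Z₁)
k = ln(0.375/0.221) / (1.7 − 0.6) = ln(1.697) / 1.1 = 0.5288 / 1.1 = 0.4807 km⁻¹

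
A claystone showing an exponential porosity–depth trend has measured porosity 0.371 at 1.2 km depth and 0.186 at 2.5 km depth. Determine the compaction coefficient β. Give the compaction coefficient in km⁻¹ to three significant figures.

0.531 km⁻¹

Athy: n(z) = n₀ e^(−βz) ⇒ n₁/n₂ = e^{β(z₂−z₁)} ⇒ β = ln(n₁/n₂)/(z₂−z₁)
β = ln(0.371/0.186) / (2.5 − 1.2) = ln(1.995) / 1.3 = 0.6905 / 1.3 = 0.5311 km⁻¹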